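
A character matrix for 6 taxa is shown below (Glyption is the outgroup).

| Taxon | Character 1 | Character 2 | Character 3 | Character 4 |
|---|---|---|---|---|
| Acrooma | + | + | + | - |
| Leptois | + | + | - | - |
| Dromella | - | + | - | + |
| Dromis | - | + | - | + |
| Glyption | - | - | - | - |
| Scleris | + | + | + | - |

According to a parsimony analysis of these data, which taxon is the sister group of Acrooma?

Scleris

The outgroup has state '-' for every character, so '+' is the derived state throughout.
Character 1 (derived state '+') is shared by Acrooma, Leptois, and Scleris — a synapomorphy uniting that clade.
All ingroup taxa share the derived state '+' for Character 2; it defines the ingroup but does not resolve relationships within it.
Character 3: derived state '+' in Acrooma and Scleris only — synapomorphy for {Acrooma, Scleris}.
Character 4 (derived state '+') is shared by Dromella and Dromis — a synapomorphy uniting that clade.
Most parsimonious ingroup topology: (((Scleris,Acrooma),Leptois),(Dromis,Dromella)).
Acrooma and Scleris form a cherry on this tree, so they are sister taxa.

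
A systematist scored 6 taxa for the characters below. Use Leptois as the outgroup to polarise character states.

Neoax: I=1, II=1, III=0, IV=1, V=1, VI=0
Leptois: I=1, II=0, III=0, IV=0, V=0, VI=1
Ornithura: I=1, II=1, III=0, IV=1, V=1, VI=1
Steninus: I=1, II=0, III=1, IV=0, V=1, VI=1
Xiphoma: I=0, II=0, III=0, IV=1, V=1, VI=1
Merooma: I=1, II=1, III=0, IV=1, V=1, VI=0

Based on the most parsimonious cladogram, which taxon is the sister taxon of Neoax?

Character polarity is set by the outgroup: the derived state is whichever differs from the outgroup's state, so for I, VI the derived state is '0', and for the remaining characters it is '1'.
I (derived state '0') is unique to Xiphoma (autapomorphy; uninformative for grouping).
II: derived state '1' in Merooma, Neoax, and Ornithura only — synapomorphy for {Merooma, Neoax, Ornithura}.
III (derived state '1') is unique to Steninus (autapomorphy; uninformative for grouping).
Only Merooma, Neoax, Ornithura, and Xiphoma show the derived state '1' for IV, supporting them as a clade.
V (derived state '1') is shared by all ingroup taxa — unites the whole ingroup.
VI: derived state '0' in Merooma and Neoax only — synapomorphy for {Merooma, Neoax}.
Most parsimonious ingroup topology: ((((Neoax,Merooma),Ornithura),Xiphoma),Steninus).
Neoax and Merooma form a cherry on this tree, so they are sister taxa.

Merooma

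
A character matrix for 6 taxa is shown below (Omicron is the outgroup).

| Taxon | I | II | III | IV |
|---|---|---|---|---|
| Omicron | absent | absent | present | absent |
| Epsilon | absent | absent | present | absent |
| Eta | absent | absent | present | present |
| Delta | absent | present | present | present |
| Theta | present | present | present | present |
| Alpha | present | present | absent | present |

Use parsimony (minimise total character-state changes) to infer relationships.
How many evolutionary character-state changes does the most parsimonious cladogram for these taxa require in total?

4

Character polarity is set by the outgroup: the derived state is whichever differs from the outgroup's state, so for III the derived state is 'absent', and for the remaining characters it is 'present'.
I (derived state 'present') is shared by Alpha and Theta — a synapomorphy uniting that clade.
II (derived state 'present') is shared by Alpha, Delta, and Theta — a synapomorphy uniting that clade.
III (derived state 'absent') is unique to Alpha (autapomorphy; uninformative for grouping).
Only Alpha, Delta, Eta, and Theta show the derived state 'present' for IV, supporting them as a clade.
Most parsimonious ingroup topology: (Epsilon,(Eta,(Delta,(Theta,Alpha)))).
Changes per character on this tree: I: 1; II: 1; III: 1; IV: 1.
Total = 4.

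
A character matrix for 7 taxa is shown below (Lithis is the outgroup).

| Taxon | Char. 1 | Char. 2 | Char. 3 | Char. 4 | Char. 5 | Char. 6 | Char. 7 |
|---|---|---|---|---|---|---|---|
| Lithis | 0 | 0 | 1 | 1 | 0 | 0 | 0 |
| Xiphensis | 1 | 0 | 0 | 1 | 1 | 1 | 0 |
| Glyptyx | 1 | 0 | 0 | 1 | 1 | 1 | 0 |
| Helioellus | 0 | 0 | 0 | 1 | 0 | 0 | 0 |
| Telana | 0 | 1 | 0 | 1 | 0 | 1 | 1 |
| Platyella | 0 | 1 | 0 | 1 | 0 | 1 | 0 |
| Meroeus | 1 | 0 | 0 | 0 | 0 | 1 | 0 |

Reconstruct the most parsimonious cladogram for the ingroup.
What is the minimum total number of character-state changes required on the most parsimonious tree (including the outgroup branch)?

7

Character polarity is set by the outgroup: the derived state is whichever differs from the outgroup's state, so for Char. 3, Char. 4 the derived state is '0', and for the remaining characters it is '1'.
Char. 1: derived state '1' in Glyptyx, Meroeus, and Xiphensis only — synapomorphy for {Glyptyx, Meroeus, Xiphensis}.
Char. 2 (derived state '1') is shared by Platyella and Telana — a synapomorphy uniting that clade.
Char. 3 (derived state '0') is shared by all ingroup taxa — unites the whole ingroup.
Char. 4: derived state '0' in Meroeus only — an autapomorphy, so it tells us nothing about relationships among taxa.
Only Glyptyx and Xiphensis show the derived state '1' for Char. 5, supporting them as a clade.
Char. 6 (derived state '1') is shared by Glyptyx, Meroeus, Platyella, Telana, and Xiphensis — a synapomorphy uniting that clade.
Char. 7: derived state '1' in Telana only — an autapomorphy, so it tells us nothing about relationships among taxa.
Most parsimonious ingroup topology: ((((Xiphensis,Glyptyx),Meroeus),(Telana,Platyella)),Helioellus).
Changes per character on this tree: Char. 1: 1; Char. 2: 1; Char. 3: 1; Char. 4: 1; Char. 5: 1; Char. 6: 1; Char. 7: 1.
Total = 7.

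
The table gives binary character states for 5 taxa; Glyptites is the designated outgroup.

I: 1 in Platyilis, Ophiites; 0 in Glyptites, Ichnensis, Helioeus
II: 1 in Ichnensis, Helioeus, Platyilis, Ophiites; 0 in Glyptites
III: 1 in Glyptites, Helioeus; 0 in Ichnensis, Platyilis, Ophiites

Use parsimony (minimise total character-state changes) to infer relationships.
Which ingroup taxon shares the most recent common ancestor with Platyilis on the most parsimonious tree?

Ophiites

Character polarity is set by the outgroup: the derived state is whichever differs from the outgroup's state, so for III the derived state is '0', and for the remaining characters it is '1'.
Only Ophiites and Platyilis show the derived state '1' for I, supporting them as a clade.
II (derived state '1') is shared by all ingroup taxa — unites the whole ingroup.
III (derived state '0') is shared by Ichnensis, Ophiites, and Platyilis — a synapomorphy uniting that clade.
Most parsimonious ingroup topology: ((Ichnensis,(Platyilis,Ophiites)),Helioeus).
Platyilis and Ophiites form a cherry on this tree, so they are sister taxa.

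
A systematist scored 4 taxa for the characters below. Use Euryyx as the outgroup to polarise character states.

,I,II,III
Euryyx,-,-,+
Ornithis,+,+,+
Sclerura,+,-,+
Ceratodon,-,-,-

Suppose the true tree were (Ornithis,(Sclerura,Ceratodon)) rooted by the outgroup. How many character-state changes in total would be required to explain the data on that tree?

Map each character onto (Ornithis,(Sclerura,Ceratodon)) (rooted by Euryyx) and count the minimum state changes it requires (Fitch parsimony):
I: 2; II: 1; III: 1.
Total tree length = 4.

4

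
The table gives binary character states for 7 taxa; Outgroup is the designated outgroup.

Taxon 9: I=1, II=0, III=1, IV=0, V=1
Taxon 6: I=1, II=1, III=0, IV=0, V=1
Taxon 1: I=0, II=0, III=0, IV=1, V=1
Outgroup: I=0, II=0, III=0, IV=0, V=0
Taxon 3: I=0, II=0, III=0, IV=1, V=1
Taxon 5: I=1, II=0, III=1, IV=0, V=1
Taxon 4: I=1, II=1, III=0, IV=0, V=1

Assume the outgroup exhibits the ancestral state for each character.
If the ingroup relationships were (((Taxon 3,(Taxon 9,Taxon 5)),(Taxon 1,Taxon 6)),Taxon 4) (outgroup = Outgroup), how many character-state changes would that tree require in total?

Map each character onto (((Taxon 3,(Taxon 9,Taxon 5)),(Taxon 1,Taxon 6)),Taxon 4) (rooted by Outgroup) and count the minimum state changes it requires (Fitch parsimony):
I: 3; II: 2; III: 1; IV: 2; V: 1.
Total tree length = 9.

9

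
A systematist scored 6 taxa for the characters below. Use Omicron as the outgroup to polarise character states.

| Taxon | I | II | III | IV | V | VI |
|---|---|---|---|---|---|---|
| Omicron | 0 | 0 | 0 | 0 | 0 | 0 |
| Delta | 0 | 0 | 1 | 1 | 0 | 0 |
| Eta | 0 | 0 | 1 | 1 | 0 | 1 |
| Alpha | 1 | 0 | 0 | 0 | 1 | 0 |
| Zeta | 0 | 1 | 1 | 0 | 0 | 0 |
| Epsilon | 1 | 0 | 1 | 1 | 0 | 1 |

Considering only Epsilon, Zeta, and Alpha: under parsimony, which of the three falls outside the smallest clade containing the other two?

Alpha

The outgroup has state '0' for every character, so '1' is the derived state throughout.
I (state '1') occurs in Alpha and Epsilon but conflicts with the nesting implied by the other characters — most parsimoniously interpreted as homoplasy.
II (derived state '1') is unique to Zeta (autapomorphy; uninformative for grouping).
III: derived state '1' in Delta, Epsilon, Eta, and Zeta only — synapomorphy for {Delta, Epsilon, Eta, Zeta}.
IV: derived state '1' in Delta, Epsilon, and Eta only — synapomorphy for {Delta, Epsilon, Eta}.
V (derived state '1') is unique to Alpha (autapomorphy; uninformative for grouping).
VI: derived state '1' in Epsilon and Eta only — synapomorphy for {Epsilon, Eta}.
Most parsimonious ingroup topology: (((Delta,(Eta,Epsilon)),Zeta),Alpha).
Zeta and Epsilon share a more recent common ancestor with each other than either does with Alpha, so Alpha is the least closely related of the three.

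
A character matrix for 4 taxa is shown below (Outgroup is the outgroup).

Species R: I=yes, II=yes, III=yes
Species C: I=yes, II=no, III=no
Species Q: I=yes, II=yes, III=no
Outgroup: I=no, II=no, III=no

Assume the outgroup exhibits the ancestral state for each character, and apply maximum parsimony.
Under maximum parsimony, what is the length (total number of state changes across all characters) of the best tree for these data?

The outgroup has state 'no' for every character, so 'yes' is the derived state throughout.
I (derived state 'yes') is shared by all ingroup taxa — unites the whole ingroup.
II: derived state 'yes' in Species Q and Species R only — synapomorphy for {Species Q, Species R}.
III: derived state 'yes' in Species R only — an autapomorphy, so it tells us nothing about relationships among taxa.
Most parsimonious ingroup topology: (Species C,(Species R,Species Q)).
Changes per character on this tree: I: 1; II: 1; III: 1.
Total = 3.

3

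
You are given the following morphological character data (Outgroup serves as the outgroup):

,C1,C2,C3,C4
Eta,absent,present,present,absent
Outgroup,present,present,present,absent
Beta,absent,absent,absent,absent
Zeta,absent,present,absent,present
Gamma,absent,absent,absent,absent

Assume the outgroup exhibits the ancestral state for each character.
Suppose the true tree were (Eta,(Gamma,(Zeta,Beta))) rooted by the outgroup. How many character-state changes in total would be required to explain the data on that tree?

Map each character onto (Eta,(Gamma,(Zeta,Beta))) (rooted by Outgroup) and count the minimum state changes it requires (Fitch parsimony):
C1: 1; C2: 2; C3: 1; C4: 1.
Total tree length = 5.

5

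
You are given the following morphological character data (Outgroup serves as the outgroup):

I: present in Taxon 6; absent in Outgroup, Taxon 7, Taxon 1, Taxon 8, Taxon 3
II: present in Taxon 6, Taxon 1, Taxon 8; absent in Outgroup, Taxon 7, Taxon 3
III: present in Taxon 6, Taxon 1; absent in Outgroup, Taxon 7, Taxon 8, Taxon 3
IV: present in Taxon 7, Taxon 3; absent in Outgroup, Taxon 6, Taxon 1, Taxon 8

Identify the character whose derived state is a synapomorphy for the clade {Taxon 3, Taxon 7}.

The outgroup has state 'absent' for every character, so 'present' is the derived state throughout.
I (derived state 'present') is unique to Taxon 6 (autapomorphy; uninformative for grouping).
II: derived state 'present' in Taxon 1, Taxon 6, and Taxon 8 only — synapomorphy for {Taxon 1, Taxon 6, Taxon 8}.
III (derived state 'present') is shared by Taxon 1 and Taxon 6 — a synapomorphy uniting that clade.
IV: derived state 'present' in Taxon 3 and Taxon 7 only — synapomorphy for {Taxon 3, Taxon 7}.
Most parsimonious ingroup topology: ((Taxon 7,Taxon 3),((Taxon 6,Taxon 1),Taxon 8)).
The clade {Taxon 3, Taxon 7} is supported by IV: its derived state 'present' occurs in exactly those taxa and in no other taxon (including the outgroup).

IV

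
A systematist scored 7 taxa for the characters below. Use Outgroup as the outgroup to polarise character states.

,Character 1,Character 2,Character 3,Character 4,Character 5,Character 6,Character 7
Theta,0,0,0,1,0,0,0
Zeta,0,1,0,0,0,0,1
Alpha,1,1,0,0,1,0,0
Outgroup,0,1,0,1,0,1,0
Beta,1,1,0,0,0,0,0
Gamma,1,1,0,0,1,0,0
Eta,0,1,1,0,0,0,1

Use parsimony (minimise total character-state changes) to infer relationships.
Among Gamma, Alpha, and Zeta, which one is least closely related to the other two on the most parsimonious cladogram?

Zeta

Character polarity is set by the outgroup: the derived state is whichever differs from the outgroup's state, so for Character 2, Character 4, Character 6 the derived state is '0', and for the remaining characters it is '1'.
Character 1: derived state '1' in Alpha, Beta, and Gamma only — synapomorphy for {Alpha, Beta, Gamma}.
Character 2: derived state '0' in Theta only — an autapomorphy, so it tells us nothing about relationships among taxa.
Character 3: derived state '1' in Eta only — an autapomorphy, so it tells us nothing about relationships among taxa.
Character 4: derived state '0' in Alpha, Beta, Eta, Gamma, and Zeta only — synapomorphy for {Alpha, Beta, Eta, Gamma, Zeta}.
Only Alpha and Gamma show the derived state '1' for Character 5, supporting them as a clade.
All ingroup taxa share the derived state '0' for Character 6; it defines the ingroup but does not resolve relationships within it.
Character 7 (derived state '1') is shared by Eta and Zeta — a synapomorphy uniting that clade.
Most parsimonious ingroup topology: (((Beta,(Alpha,Gamma)),(Zeta,Eta)),Theta).
Alpha and Gamma share a more recent common ancestor with each other than either does with Zeta, so Zeta is the least closely related of the three.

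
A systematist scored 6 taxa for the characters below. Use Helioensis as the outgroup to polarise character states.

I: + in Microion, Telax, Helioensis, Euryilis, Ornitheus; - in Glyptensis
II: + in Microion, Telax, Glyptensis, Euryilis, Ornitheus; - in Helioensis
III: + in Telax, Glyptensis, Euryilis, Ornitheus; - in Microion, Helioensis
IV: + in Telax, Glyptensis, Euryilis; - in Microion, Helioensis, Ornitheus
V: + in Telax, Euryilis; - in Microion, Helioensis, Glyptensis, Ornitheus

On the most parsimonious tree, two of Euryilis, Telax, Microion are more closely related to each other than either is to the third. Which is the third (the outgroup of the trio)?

Microion

Character polarity is set by the outgroup: the derived state is whichever differs from the outgroup's state, so for I the derived state is '-', and for the remaining characters it is '+'.
I: derived state '-' in Glyptensis only — an autapomorphy, so it tells us nothing about relationships among taxa.
All ingroup taxa share the derived state '+' for II; it defines the ingroup but does not resolve relationships within it.
III: derived state '+' in Euryilis, Glyptensis, Ornitheus, and Telax only — synapomorphy for {Euryilis, Glyptensis, Ornitheus, Telax}.
Only Euryilis, Glyptensis, and Telax show the derived state '+' for IV, supporting them as a clade.
Only Euryilis and Telax show the derived state '+' for V, supporting them as a clade.
Most parsimonious ingroup topology: (Microion,(((Telax,Euryilis),Glyptensis),Ornitheus)).
Euryilis and Telax share a more recent common ancestor with each other than either does with Microion, so Microion is the least closely related of the three.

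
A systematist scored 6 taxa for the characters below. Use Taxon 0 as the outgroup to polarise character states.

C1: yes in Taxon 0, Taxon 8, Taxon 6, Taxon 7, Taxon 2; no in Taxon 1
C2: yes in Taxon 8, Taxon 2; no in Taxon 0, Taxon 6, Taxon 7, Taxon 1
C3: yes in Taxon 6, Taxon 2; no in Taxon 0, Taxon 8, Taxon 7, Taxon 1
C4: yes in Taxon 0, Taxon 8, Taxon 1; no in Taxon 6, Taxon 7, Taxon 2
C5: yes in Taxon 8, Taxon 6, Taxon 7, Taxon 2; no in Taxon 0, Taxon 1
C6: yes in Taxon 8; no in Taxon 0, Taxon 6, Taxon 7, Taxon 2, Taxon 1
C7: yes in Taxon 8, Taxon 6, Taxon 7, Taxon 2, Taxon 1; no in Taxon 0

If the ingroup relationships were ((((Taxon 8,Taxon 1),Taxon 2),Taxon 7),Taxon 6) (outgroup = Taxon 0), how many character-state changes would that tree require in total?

11

Map each character onto ((((Taxon 8,Taxon 1),Taxon 2),Taxon 7),Taxon 6) (rooted by Taxon 0) and count the minimum state changes it requires (Fitch parsimony):
C1: 1; C2: 2; C3: 2; C4: 2; C5: 2; C6: 1; C7: 1.
Total tree length = 11.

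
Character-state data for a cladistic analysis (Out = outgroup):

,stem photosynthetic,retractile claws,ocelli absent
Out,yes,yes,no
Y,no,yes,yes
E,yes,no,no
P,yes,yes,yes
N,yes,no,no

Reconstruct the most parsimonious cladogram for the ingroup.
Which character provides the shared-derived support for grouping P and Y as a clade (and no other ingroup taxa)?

ocelli absent

Character polarity is set by the outgroup: the derived state is whichever differs from the outgroup's state, so for stem photosynthetic, retractile claws the derived state is 'no', and for the remaining characters it is 'yes'.
stem photosynthetic (derived state 'no') is unique to Y (autapomorphy; uninformative for grouping).
retractile claws: derived state 'no' in E and N only — synapomorphy for {E, N}.
ocelli absent (derived state 'yes') is shared by P and Y — a synapomorphy uniting that clade.
Most parsimonious ingroup topology: ((Y,P),(E,N)).
The clade {P, Y} is supported by ocelli absent: its derived state 'yes' occurs in exactly those taxa and in no other taxon (including the outgroup).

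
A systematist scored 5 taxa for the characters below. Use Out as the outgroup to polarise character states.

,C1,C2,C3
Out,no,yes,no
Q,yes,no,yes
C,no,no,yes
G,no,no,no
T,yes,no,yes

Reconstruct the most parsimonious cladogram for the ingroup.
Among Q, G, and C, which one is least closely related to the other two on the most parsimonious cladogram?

G

Character polarity is set by the outgroup: the derived state is whichever differs from the outgroup's state, so for C2 the derived state is 'no', and for the remaining characters it is 'yes'.
C1 (derived state 'yes') is shared by Q and T — a synapomorphy uniting that clade.
All ingroup taxa share the derived state 'no' for C2; it defines the ingroup but does not resolve relationships within it.
C3 (derived state 'yes') is shared by C, Q, and T — a synapomorphy uniting that clade.
Most parsimonious ingroup topology: (((Q,T),C),G).
Q and C share a more recent common ancestor with each other than either does with G, so G is the least closely related of the three.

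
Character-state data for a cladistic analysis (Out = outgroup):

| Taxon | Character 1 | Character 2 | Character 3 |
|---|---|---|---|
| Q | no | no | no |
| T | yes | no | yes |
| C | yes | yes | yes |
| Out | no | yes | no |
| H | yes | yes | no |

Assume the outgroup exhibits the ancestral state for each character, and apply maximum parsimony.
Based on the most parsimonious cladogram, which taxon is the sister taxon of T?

Character polarity is set by the outgroup: the derived state is whichever differs from the outgroup's state, so for Character 2 the derived state is 'no', and for the remaining characters it is 'yes'.
Only C, H, and T show the derived state 'yes' for Character 1, supporting them as a clade.
Character 2 groups Q and T, which is incompatible with the clades supported by the remaining characters; treating it as convergent (homoplasy) costs fewer steps than any alternative tree.
Character 3: derived state 'yes' in C and T only — synapomorphy for {C, T}.
Most parsimonious ingroup topology: (((C,T),H),Q).
T and C form a cherry on this tree, so they are sister taxa.

C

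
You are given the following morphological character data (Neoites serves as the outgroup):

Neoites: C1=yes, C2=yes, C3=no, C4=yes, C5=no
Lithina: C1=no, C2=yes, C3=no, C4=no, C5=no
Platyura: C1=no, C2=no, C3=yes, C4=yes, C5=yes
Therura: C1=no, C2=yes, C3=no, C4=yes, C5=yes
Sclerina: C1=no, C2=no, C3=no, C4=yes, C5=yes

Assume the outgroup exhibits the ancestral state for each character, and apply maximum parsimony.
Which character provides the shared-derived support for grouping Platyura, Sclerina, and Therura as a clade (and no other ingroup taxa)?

Character polarity is set by the outgroup: the derived state is whichever differs from the outgroup's state, so for C1, C2, C4 the derived state is 'no', and for the remaining characters it is 'yes'.
C1 (derived state 'no') is shared by all ingroup taxa — unites the whole ingroup.
Only Platyura and Sclerina show the derived state 'no' for C2, supporting them as a clade.
C3 (derived state 'yes') is unique to Platyura (autapomorphy; uninformative for grouping).
C4: derived state 'no' in Lithina only — an autapomorphy, so it tells us nothing about relationships among taxa.
C5 (derived state 'yes') is shared by Platyura, Sclerina, and Therura — a synapomorphy uniting that clade.
Most parsimonious ingroup topology: (Lithina,((Platyura,Sclerina),Therura)).
The clade {Platyura, Sclerina, Therura} is supported by C5: its derived state 'yes' occurs in exactly those taxa and in no other taxon (including the outgroup).

C5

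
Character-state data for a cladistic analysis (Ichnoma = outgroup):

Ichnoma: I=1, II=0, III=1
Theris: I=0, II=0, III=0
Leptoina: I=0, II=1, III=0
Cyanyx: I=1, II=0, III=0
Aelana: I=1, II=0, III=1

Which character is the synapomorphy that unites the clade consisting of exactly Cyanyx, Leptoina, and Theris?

Character polarity is set by the outgroup: the derived state is whichever differs from the outgroup's state, so for I, III the derived state is '0', and for the remaining characters it is '1'.
Only Leptoina and Theris show the derived state '0' for I, supporting them as a clade.
II: derived state '1' in Leptoina only — an autapomorphy, so it tells us nothing about relationships among taxa.
III: derived state '0' in Cyanyx, Leptoina, and Theris only — synapomorphy for {Cyanyx, Leptoina, Theris}.
Most parsimonious ingroup topology: (((Theris,Leptoina),Cyanyx),Aelana).
The clade {Cyanyx, Leptoina, Theris} is supported by III: its derived state '0' occurs in exactly those taxa and in no other taxon (including the outgroup).

III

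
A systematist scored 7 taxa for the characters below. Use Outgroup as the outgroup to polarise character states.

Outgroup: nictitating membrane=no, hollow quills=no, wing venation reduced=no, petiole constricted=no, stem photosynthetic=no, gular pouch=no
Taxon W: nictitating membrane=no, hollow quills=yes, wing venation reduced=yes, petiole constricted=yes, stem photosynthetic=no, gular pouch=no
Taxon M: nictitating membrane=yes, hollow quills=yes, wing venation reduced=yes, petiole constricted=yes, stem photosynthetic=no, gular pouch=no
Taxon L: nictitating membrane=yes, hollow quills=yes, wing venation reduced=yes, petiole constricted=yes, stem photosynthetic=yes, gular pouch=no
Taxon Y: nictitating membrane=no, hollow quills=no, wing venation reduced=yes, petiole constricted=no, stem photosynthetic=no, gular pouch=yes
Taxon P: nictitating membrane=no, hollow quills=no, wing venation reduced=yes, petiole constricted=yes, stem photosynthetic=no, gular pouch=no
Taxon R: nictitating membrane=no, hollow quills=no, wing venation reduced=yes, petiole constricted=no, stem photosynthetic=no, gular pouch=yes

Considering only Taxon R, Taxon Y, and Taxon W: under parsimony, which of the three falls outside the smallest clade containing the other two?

Taxon W

The outgroup has state 'no' for every character, so 'yes' is the derived state throughout.
Only Taxon L and Taxon M show the derived state 'yes' for nictitating membrane, supporting them as a clade.
Only Taxon L, Taxon M, and Taxon W show the derived state 'yes' for hollow quills, supporting them as a clade.
wing venation reduced (derived state 'yes') is shared by all ingroup taxa — unites the whole ingroup.
Only Taxon L, Taxon M, Taxon P, and Taxon W show the derived state 'yes' for petiole constricted, supporting them as a clade.
stem photosynthetic: derived state 'yes' in Taxon L only — an autapomorphy, so it tells us nothing about relationships among taxa.
Only Taxon R and Taxon Y show the derived state 'yes' for gular pouch, supporting them as a clade.
Most parsimonious ingroup topology: (((Taxon W,(Taxon M,Taxon L)),Taxon P),(Taxon Y,Taxon R)).
Taxon R and Taxon Y share a more recent common ancestor with each other than either does with Taxon W, so Taxon W is the least closely related of the three.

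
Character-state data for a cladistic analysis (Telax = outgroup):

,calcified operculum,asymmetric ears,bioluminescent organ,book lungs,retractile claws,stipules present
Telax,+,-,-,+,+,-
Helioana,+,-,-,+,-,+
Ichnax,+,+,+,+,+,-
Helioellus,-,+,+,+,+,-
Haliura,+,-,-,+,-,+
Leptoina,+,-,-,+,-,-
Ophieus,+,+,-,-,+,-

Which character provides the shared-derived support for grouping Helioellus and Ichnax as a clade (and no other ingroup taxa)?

bioluminescent organ

Character polarity is set by the outgroup: the derived state is whichever differs from the outgroup's state, so for calcified operculum, book lungs, retractile claws the derived state is '-', and for the remaining characters it is '+'.
calcified operculum: derived state '-' in Helioellus only — an autapomorphy, so it tells us nothing about relationships among taxa.
Only Helioellus, Ichnax, and Ophieus show the derived state '+' for asymmetric ears, supporting them as a clade.
bioluminescent organ: derived state '+' in Helioellus and Ichnax only — synapomorphy for {Helioellus, Ichnax}.
book lungs (derived state '-') is unique to Ophieus (autapomorphy; uninformative for grouping).
retractile claws (derived state '-') is shared by Haliura, Helioana, and Leptoina — a synapomorphy uniting that clade.
Only Haliura and Helioana show the derived state '+' for stipules present, supporting them as a clade.
Most parsimonious ingroup topology: (((Helioana,Haliura),Leptoina),((Ichnax,Helioellus),Ophieus)).
The clade {Helioellus, Ichnax} is supported by bioluminescent organ: its derived state '+' occurs in exactly those taxa and in no other taxon (including the outgroup).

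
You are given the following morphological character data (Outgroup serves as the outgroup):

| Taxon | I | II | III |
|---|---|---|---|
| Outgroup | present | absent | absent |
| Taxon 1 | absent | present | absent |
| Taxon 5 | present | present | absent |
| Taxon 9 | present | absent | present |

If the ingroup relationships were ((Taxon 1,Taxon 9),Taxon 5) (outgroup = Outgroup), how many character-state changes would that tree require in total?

4

Map each character onto ((Taxon 1,Taxon 9),Taxon 5) (rooted by Outgroup) and count the minimum state changes it requires (Fitch parsimony):
I: 1; II: 2; III: 1.
Total tree length = 4.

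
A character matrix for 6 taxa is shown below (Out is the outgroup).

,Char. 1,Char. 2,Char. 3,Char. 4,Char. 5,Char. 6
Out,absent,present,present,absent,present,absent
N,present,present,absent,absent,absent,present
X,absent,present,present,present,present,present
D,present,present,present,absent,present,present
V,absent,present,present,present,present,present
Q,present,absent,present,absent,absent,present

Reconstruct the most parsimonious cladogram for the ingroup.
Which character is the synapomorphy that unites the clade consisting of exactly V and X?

Char. 4

Character polarity is set by the outgroup: the derived state is whichever differs from the outgroup's state, so for Char. 2, Char. 3, Char. 5 the derived state is 'absent', and for the remaining characters it is 'present'.
Only D, N, and Q show the derived state 'present' for Char. 1, supporting them as a clade.
Char. 2: derived state 'absent' in Q only — an autapomorphy, so it tells us nothing about relationships among taxa.
Char. 3 (derived state 'absent') is unique to N (autapomorphy; uninformative for grouping).
Only V and X show the derived state 'present' for Char. 4, supporting them as a clade.
Only N and Q show the derived state 'absent' for Char. 5, supporting them as a clade.
All ingroup taxa share the derived state 'present' for Char. 6; it defines the ingroup but does not resolve relationships within it.
Most parsimonious ingroup topology: (((N,Q),D),(X,V)).
The clade {V, X} is supported by Char. 4: its derived state 'present' occurs in exactly those taxa and in no other taxon (including the outgroup).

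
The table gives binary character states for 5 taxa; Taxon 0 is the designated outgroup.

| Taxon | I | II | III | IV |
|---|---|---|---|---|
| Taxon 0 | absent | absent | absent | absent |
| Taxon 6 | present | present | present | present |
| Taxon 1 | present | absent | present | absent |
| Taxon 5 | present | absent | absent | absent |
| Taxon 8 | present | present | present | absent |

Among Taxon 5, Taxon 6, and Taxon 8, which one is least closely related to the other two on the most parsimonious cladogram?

Taxon 5

The outgroup has state 'absent' for every character, so 'present' is the derived state throughout.
I (derived state 'present') is shared by all ingroup taxa — unites the whole ingroup.
II (derived state 'present') is shared by Taxon 6 and Taxon 8 — a synapomorphy uniting that clade.
III: derived state 'present' in Taxon 1, Taxon 6, and Taxon 8 only — synapomorphy for {Taxon 1, Taxon 6, Taxon 8}.
IV: derived state 'present' in Taxon 6 only — an autapomorphy, so it tells us nothing about relationships among taxa.
Most parsimonious ingroup topology: (((Taxon 6,Taxon 8),Taxon 1),Taxon 5).
Taxon 6 and Taxon 8 share a more recent common ancestor with each other than either does with Taxon 5, so Taxon 5 is the least closely related of the three.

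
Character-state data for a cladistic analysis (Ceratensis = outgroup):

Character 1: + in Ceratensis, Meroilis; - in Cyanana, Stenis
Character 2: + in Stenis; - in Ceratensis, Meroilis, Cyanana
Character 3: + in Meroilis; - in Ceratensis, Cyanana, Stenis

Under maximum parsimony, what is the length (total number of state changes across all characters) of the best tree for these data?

3

Character polarity is set by the outgroup: the derived state is whichever differs from the outgroup's state, so for Character 1 the derived state is '-', and for the remaining characters it is '+'.
Character 1: derived state '-' in Cyanana and Stenis only — synapomorphy for {Cyanana, Stenis}.
Character 2: derived state '+' in Stenis only — an autapomorphy, so it tells us nothing about relationships among taxa.
Character 3 (derived state '+') is unique to Meroilis (autapomorphy; uninformative for grouping).
Most parsimonious ingroup topology: (Meroilis,(Cyanana,Stenis)).
Changes per character on this tree: Character 1: 1; Character 2: 1; Character 3: 1.
Total = 3.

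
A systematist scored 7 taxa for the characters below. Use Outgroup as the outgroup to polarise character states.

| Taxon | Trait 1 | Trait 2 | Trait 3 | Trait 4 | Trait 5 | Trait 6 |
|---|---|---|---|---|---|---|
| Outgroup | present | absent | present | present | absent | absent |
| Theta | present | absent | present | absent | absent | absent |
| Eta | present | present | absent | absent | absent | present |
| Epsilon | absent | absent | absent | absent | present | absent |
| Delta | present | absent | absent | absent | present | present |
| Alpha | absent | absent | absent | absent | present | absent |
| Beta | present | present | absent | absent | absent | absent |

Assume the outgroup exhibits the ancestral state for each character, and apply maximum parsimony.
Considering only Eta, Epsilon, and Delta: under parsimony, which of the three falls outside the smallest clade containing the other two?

Eta

Character polarity is set by the outgroup: the derived state is whichever differs from the outgroup's state, so for Trait 1, Trait 3, Trait 4 the derived state is 'absent', and for the remaining characters it is 'present'.
Only Alpha and Epsilon show the derived state 'absent' for Trait 1, supporting them as a clade.
Only Beta and Eta show the derived state 'present' for Trait 2, supporting them as a clade.
Only Alpha, Beta, Delta, Epsilon, and Eta show the derived state 'absent' for Trait 3, supporting them as a clade.
Trait 4 (derived state 'absent') is shared by all ingroup taxa — unites the whole ingroup.
Trait 5: derived state 'present' in Alpha, Delta, and Epsilon only — synapomorphy for {Alpha, Delta, Epsilon}.
Trait 6 (state 'present') occurs in Delta and Eta but conflicts with the nesting implied by the other characters — most parsimoniously interpreted as homoplasy.
Most parsimonious ingroup topology: (Theta,((Eta,Beta),((Epsilon,Alpha),Delta))).
Epsilon and Delta share a more recent common ancestor with each other than either does with Eta, so Eta is the least closely related of the three.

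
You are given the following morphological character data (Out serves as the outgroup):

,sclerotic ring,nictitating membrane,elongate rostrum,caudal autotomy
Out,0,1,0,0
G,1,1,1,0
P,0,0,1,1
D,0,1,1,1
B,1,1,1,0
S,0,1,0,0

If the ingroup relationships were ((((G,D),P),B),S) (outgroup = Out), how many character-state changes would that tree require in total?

6

Map each character onto ((((G,D),P),B),S) (rooted by Out) and count the minimum state changes it requires (Fitch parsimony):
sclerotic ring: 2; nictitating membrane: 1; elongate rostrum: 1; caudal autotomy: 2.
Total tree length = 6.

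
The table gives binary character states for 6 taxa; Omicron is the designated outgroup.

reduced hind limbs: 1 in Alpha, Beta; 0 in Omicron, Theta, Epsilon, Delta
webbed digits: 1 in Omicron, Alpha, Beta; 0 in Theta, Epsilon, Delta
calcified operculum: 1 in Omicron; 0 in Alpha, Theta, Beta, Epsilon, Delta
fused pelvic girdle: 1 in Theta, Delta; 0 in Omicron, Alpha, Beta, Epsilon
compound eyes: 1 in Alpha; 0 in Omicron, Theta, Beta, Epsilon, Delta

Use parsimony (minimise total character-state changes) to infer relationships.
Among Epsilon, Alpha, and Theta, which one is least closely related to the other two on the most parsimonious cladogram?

Alpha

Character polarity is set by the outgroup: the derived state is whichever differs from the outgroup's state, so for webbed digits, calcified operculum the derived state is '0', and for the remaining characters it is '1'.
reduced hind limbs (derived state '1') is shared by Alpha and Beta — a synapomorphy uniting that clade.
webbed digits (derived state '0') is shared by Delta, Epsilon, and Theta — a synapomorphy uniting that clade.
calcified operculum (derived state '0') is shared by all ingroup taxa — unites the whole ingroup.
fused pelvic girdle (derived state '1') is shared by Delta and Theta — a synapomorphy uniting that clade.
compound eyes (derived state '1') is unique to Alpha (autapomorphy; uninformative for grouping).
Most parsimonious ingroup topology: ((Alpha,Beta),((Theta,Delta),Epsilon)).
Epsilon and Theta share a more recent common ancestor with each other than either does with Alpha, so Alpha is the least closely related of the three.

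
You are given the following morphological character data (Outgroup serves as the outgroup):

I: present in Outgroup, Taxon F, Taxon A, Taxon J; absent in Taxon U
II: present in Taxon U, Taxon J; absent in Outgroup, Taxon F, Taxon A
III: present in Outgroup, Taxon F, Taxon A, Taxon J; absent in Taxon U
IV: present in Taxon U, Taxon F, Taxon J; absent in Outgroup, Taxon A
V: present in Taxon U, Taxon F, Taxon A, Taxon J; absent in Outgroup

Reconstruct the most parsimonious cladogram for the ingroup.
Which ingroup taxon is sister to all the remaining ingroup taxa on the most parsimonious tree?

Character polarity is set by the outgroup: the derived state is whichever differs from the outgroup's state, so for I, III the derived state is 'absent', and for the remaining characters it is 'present'.
I: derived state 'absent' in Taxon U only — an autapomorphy, so it tells us nothing about relationships among taxa.
Only Taxon J and Taxon U show the derived state 'present' for II, supporting them as a clade.
III: derived state 'absent' in Taxon U only — an autapomorphy, so it tells us nothing about relationships among taxa.
Only Taxon F, Taxon J, and Taxon U show the derived state 'present' for IV, supporting them as a clade.
V (derived state 'present') is shared by all ingroup taxa — unites the whole ingroup.
Most parsimonious ingroup topology: (((Taxon U,Taxon J),Taxon F),Taxon A).
Taxon A is sister to the clade containing all other ingroup taxa, so it is the earliest-diverging (most basal) ingroup lineage.

Taxon A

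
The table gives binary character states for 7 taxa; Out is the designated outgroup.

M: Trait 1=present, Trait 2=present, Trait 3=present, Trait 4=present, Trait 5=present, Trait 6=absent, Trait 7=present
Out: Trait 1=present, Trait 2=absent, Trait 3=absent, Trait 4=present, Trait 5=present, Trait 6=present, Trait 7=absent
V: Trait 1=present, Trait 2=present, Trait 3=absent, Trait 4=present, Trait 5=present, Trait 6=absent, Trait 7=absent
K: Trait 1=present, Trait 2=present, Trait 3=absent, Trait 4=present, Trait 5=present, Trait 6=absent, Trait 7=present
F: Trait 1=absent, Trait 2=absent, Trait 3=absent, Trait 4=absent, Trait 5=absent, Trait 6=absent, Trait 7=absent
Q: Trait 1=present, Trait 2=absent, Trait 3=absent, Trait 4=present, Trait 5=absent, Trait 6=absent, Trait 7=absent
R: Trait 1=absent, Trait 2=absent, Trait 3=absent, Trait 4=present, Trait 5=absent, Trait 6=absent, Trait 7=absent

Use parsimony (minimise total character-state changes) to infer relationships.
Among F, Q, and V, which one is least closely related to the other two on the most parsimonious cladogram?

Character polarity is set by the outgroup: the derived state is whichever differs from the outgroup's state, so for Trait 1, Trait 4, Trait 5, Trait 6 the derived state is 'absent', and for the remaining characters it is 'present'.
Only F and R show the derived state 'absent' for Trait 1, supporting them as a clade.
Trait 2 (derived state 'present') is shared by K, M, and V — a synapomorphy uniting that clade.
Trait 3 (derived state 'present') is unique to M (autapomorphy; uninformative for grouping).
Trait 4 (derived state 'absent') is unique to F (autapomorphy; uninformative for grouping).
Only F, Q, and R show the derived state 'absent' for Trait 5, supporting them as a clade.
Trait 6 (derived state 'absent') is shared by all ingroup taxa — unites the whole ingroup.
Only K and M show the derived state 'present' for Trait 7, supporting them as a clade.
Most parsimonious ingroup topology: ((V,(K,M)),((F,R),Q)).
F and Q share a more recent common ancestor with each other than either does with V, so V is the least closely related of the three.

V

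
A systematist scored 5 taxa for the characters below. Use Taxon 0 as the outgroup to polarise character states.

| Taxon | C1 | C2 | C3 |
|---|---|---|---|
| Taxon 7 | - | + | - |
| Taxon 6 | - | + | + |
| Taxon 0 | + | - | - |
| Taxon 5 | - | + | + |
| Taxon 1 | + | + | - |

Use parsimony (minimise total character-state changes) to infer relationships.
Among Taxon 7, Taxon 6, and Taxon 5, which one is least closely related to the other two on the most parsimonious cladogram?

Character polarity is set by the outgroup: the derived state is whichever differs from the outgroup's state, so for C1 the derived state is '-', and for the remaining characters it is '+'.
C1 (derived state '-') is shared by Taxon 5, Taxon 6, and Taxon 7 — a synapomorphy uniting that clade.
C2 (derived state '+') is shared by all ingroup taxa — unites the whole ingroup.
Only Taxon 5 and Taxon 6 show the derived state '+' for C3, supporting them as a clade.
Most parsimonious ingroup topology: (Taxon 1,((Taxon 6,Taxon 5),Taxon 7)).
Taxon 5 and Taxon 6 share a more recent common ancestor with each other than either does with Taxon 7, so Taxon 7 is the least closely related of the three.

Taxon 7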